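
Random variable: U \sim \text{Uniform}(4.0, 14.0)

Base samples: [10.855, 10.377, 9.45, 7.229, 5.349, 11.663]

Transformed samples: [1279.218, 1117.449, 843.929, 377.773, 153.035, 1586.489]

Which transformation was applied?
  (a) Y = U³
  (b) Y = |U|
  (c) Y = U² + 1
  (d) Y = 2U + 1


Checking option (a) Y = U³:
  U = 10.855 -> Y = 1279.218 ✓
  U = 10.377 -> Y = 1117.449 ✓
  U = 9.45 -> Y = 843.929 ✓
All samples match this transformation.

(a) U³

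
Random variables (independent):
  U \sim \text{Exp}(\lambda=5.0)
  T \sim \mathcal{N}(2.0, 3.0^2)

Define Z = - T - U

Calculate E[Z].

E[Z] = -1*E[U] - 1*E[T]
E[U] = 0.2
E[T] = 2
E[Z] = -1*0.2 - 1*2 = -2.2

-2.2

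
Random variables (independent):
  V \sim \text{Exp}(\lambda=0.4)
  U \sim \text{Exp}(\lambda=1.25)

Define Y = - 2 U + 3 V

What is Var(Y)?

For independent RVs: Var(aX + bY) = a²Var(X) + b²Var(Y)
Var(V) = 6.25
Var(U) = 0.64
Var(Y) = 3²*6.25 + (-2)²*0.64
= 9*6.25 + 4*0.64 = 58.81

58.81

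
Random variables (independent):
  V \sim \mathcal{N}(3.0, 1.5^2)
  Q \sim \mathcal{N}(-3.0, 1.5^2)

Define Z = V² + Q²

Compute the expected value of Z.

E[Z] = E[V²] + E[Q²]
E[V²] = Var(V) + E[V]² = 2.25 + 9 = 11.25
E[Q²] = Var(Q) + E[Q]² = 2.25 + 9 = 11.25
E[Z] = 11.25 + 11.25 = 22.5

22.5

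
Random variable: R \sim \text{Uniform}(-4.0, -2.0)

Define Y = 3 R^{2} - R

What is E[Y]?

E[Y] = 3*E[R²] - 1*E[R]
E[R] = -3
E[R²] = Var(R) + (E[R])² = 0.33333333 + 9 = 9.3333333
E[Y] = 3*9.3333333 - 1*(-3) = 31

31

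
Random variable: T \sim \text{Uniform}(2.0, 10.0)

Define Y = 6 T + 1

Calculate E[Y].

For Y = 6T + 1:
E[Y] = 6 * E[T] + 1
E[T] = (2 + 10)/2 = 6
E[Y] = 6 * 6 + 1 = 37

37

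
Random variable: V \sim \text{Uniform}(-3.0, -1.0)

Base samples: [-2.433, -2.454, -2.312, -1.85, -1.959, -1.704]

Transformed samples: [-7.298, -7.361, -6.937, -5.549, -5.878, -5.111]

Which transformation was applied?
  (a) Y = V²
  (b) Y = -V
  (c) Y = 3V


Checking option (c) Y = 3V:
  V = -2.433 -> Y = -7.298 ✓
  V = -2.454 -> Y = -7.361 ✓
  V = -2.312 -> Y = -6.937 ✓
All samples match this transformation.

(c) 3V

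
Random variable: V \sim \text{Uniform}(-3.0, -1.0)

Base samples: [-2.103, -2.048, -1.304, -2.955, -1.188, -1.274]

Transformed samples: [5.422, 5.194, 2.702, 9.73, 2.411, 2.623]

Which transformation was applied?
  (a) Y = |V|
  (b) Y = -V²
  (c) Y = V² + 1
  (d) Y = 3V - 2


Checking option (c) Y = V² + 1:
  V = -2.103 -> Y = 5.422 ✓
  V = -2.048 -> Y = 5.194 ✓
  V = -1.304 -> Y = 2.702 ✓
All samples match this transformation.

(c) V² + 1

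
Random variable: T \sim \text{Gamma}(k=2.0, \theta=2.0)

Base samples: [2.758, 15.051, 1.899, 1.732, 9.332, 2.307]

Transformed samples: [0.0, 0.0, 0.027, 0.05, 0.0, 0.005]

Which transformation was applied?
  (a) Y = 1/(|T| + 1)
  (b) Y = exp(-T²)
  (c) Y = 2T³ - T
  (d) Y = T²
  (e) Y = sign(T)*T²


Checking option (b) Y = exp(-T²):
  T = 2.758 -> Y = 0.0 ✓
  T = 15.051 -> Y = 0.0 ✓
  T = 1.899 -> Y = 0.027 ✓
All samples match this transformation.

(b) exp(-T²)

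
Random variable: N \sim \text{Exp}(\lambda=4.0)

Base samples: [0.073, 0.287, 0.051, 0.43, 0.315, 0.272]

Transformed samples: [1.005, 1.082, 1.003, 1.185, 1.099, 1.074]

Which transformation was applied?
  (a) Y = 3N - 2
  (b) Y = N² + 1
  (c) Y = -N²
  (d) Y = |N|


Checking option (b) Y = N² + 1:
  N = 0.073 -> Y = 1.005 ✓
  N = 0.287 -> Y = 1.082 ✓
  N = 0.051 -> Y = 1.003 ✓
All samples match this transformation.

(b) N² + 1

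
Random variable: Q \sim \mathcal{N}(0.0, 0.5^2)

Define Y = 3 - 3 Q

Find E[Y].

For Y = -3Q + 3:
E[Y] = -3 * E[Q] + 3
E[Q] = 0.0 = 0
E[Y] = -3 * 0 + 3 = 3

3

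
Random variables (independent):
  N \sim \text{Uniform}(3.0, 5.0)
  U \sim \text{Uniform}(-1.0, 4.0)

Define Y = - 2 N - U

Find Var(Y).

For independent RVs: Var(aX + bY) = a²Var(X) + b²Var(Y)
Var(N) = 0.33333333
Var(U) = 2.0833333
Var(Y) = (-2)²*0.33333333 + (-1)²*2.0833333
= 4*0.33333333 + 1*2.0833333 = 3.4166667

3.4166667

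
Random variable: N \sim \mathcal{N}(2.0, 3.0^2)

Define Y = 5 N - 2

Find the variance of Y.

For Y = aN + b: Var(Y) = a² * Var(N)
Var(N) = 3.0^2 = 9
Var(Y) = 5² * 9 = 25 * 9 = 225

225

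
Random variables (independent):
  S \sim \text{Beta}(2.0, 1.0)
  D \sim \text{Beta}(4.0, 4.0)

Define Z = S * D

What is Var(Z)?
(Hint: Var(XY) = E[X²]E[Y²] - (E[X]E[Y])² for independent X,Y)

Var(XY) = E[X²]E[Y²] - (E[X]E[Y])²
E[S] = 0.66666667, Var(S) = 0.055555556
E[D] = 0.5, Var(D) = 0.027777778
E[S²] = 0.055555556 + 0.66666667² = 0.5
E[D²] = 0.027777778 + 0.5² = 0.27777778
Var(Z) = 0.5*0.27777778 - (0.66666667*0.5)²
= 0.13888889 - 0.11111111 = 0.027777778

0.027777778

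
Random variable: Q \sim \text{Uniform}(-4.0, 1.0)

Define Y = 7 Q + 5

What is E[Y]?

For Y = 7Q + 5:
E[Y] = 7 * E[Q] + 5
E[Q] = (-4 + 1)/2 = -1.5
E[Y] = 7 * (-1.5) + 5 = -5.5

-5.5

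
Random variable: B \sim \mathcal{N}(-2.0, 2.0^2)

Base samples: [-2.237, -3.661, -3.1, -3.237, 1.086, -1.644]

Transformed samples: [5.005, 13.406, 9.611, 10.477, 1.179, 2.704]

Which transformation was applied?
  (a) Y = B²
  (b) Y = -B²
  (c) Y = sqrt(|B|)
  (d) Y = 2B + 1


Checking option (a) Y = B²:
  B = -2.237 -> Y = 5.005 ✓
  B = -3.661 -> Y = 13.406 ✓
  B = -3.1 -> Y = 9.611 ✓
All samples match this transformation.

(a) B²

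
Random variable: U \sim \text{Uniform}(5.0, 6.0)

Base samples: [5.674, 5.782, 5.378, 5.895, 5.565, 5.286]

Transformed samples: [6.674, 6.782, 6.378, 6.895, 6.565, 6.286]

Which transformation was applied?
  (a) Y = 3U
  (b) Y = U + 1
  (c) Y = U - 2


Checking option (b) Y = U + 1:
  U = 5.674 -> Y = 6.674 ✓
  U = 5.782 -> Y = 6.782 ✓
  U = 5.378 -> Y = 6.378 ✓
All samples match this transformation.

(b) U + 1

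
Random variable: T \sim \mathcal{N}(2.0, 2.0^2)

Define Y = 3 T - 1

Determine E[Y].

For Y = 3T - 1:
E[Y] = 3 * E[T] - 1
E[T] = 2.0 = 2
E[Y] = 3 * 2 - 1 = 5

5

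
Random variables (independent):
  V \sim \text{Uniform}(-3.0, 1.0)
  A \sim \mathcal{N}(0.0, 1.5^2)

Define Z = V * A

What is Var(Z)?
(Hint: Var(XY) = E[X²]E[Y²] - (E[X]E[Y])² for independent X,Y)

Var(XY) = E[X²]E[Y²] - (E[X]E[Y])²
E[V] = -1, Var(V) = 1.3333333
E[A] = 0, Var(A) = 2.25
E[V²] = 1.3333333 + (-1)² = 2.3333333
E[A²] = 2.25 + 0² = 2.25
Var(Z) = 2.3333333*2.25 - (-1*0)²
= 5.25 - 0 = 5.25

5.25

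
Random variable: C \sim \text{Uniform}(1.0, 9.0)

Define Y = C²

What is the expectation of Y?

E[C²] = Var(C) + (E[C])² = 5.3333333 + 25 = 30.333333

30.333333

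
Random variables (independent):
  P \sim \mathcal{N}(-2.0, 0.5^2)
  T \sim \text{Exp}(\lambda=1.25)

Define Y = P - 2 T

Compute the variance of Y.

For independent RVs: Var(aX + bY) = a²Var(X) + b²Var(Y)
Var(P) = 0.25
Var(T) = 0.64
Var(Y) = 1²*0.25 + (-2)²*0.64
= 1*0.25 + 4*0.64 = 2.81

2.81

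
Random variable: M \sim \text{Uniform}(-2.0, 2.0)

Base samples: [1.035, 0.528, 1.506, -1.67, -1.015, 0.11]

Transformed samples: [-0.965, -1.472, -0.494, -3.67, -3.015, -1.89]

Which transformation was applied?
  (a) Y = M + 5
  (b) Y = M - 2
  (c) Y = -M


Checking option (b) Y = M - 2:
  M = 1.035 -> Y = -0.965 ✓
  M = 0.528 -> Y = -1.472 ✓
  M = 1.506 -> Y = -0.494 ✓
All samples match this transformation.

(b) M - 2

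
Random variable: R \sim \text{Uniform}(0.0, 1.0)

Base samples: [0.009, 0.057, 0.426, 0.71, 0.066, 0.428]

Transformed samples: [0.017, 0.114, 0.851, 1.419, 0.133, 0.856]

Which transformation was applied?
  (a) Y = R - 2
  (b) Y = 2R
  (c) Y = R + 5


Checking option (b) Y = 2R:
  R = 0.009 -> Y = 0.017 ✓
  R = 0.057 -> Y = 0.114 ✓
  R = 0.426 -> Y = 0.851 ✓
All samples match this transformation.

(b) 2R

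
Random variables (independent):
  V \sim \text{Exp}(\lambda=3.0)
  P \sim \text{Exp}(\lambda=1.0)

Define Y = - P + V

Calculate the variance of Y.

For independent RVs: Var(aX + bY) = a²Var(X) + b²Var(Y)
Var(V) = 0.11111111
Var(P) = 1
Var(Y) = 1²*0.11111111 + (-1)²*1
= 1*0.11111111 + 1*1 = 1.1111111

1.1111111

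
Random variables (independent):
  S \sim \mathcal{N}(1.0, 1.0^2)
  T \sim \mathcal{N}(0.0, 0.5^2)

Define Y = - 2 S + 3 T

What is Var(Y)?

For independent RVs: Var(aX + bY) = a²Var(X) + b²Var(Y)
Var(S) = 1
Var(T) = 0.25
Var(Y) = (-2)²*1 + 3²*0.25
= 4*1 + 9*0.25 = 6.25

6.25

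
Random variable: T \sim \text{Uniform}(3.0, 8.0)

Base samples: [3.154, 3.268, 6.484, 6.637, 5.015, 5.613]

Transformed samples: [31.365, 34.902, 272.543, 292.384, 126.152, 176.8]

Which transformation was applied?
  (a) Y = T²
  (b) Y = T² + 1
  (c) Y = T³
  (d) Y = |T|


Checking option (c) Y = T³:
  T = 3.154 -> Y = 31.365 ✓
  T = 3.268 -> Y = 34.902 ✓
  T = 6.484 -> Y = 272.543 ✓
All samples match this transformation.

(c) T³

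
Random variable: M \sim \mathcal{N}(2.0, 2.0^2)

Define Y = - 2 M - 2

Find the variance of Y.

For Y = aM + b: Var(Y) = a² * Var(M)
Var(M) = 2.0^2 = 4
Var(Y) = (-2)² * 4 = 4 * 4 = 16

16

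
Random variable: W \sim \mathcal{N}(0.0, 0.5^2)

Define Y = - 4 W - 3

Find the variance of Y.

For Y = aW + b: Var(Y) = a² * Var(W)
Var(W) = 0.5^2 = 0.25
Var(Y) = (-4)² * 0.25 = 16 * 0.25 = 4

4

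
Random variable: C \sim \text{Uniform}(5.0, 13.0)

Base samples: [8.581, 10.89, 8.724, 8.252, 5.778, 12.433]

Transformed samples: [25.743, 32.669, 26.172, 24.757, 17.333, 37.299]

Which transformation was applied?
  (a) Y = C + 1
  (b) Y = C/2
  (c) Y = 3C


Checking option (c) Y = 3C:
  C = 8.581 -> Y = 25.743 ✓
  C = 10.89 -> Y = 32.669 ✓
  C = 8.724 -> Y = 26.172 ✓
All samples match this transformation.

(c) 3C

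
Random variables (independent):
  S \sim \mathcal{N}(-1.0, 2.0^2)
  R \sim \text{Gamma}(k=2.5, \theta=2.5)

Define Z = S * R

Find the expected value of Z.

For independent RVs: E[XY] = E[X]*E[Y]
E[S] = -1
E[R] = 6.25
E[Z] = -1 * 6.25 = -6.25

-6.25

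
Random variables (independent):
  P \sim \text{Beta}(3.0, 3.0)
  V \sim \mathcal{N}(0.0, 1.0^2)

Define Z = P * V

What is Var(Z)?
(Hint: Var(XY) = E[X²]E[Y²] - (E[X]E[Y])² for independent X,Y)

Var(XY) = E[X²]E[Y²] - (E[X]E[Y])²
E[P] = 0.5, Var(P) = 0.035714286
E[V] = 0, Var(V) = 1
E[P²] = 0.035714286 + 0.5² = 0.28571429
E[V²] = 1 + 0² = 1
Var(Z) = 0.28571429*1 - (0.5*0)²
= 0.28571429 - 0 = 0.28571429

0.28571429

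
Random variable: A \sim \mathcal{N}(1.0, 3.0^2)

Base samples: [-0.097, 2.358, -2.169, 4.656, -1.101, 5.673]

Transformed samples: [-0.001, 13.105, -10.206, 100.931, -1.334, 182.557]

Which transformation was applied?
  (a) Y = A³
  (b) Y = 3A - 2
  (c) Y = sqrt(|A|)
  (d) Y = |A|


Checking option (a) Y = A³:
  A = -0.097 -> Y = -0.001 ✓
  A = 2.358 -> Y = 13.105 ✓
  A = -2.169 -> Y = -10.206 ✓
All samples match this transformation.

(a) A³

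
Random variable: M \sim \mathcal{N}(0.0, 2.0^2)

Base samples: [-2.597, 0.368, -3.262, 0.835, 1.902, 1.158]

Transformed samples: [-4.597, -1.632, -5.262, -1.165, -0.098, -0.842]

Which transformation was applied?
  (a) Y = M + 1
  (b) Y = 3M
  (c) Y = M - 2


Checking option (c) Y = M - 2:
  M = -2.597 -> Y = -4.597 ✓
  M = 0.368 -> Y = -1.632 ✓
  M = -3.262 -> Y = -5.262 ✓
All samples match this transformation.

(c) M - 2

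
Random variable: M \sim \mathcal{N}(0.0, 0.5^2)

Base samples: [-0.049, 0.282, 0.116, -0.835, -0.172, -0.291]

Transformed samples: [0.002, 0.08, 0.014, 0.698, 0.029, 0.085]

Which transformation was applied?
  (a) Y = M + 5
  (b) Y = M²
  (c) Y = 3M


Checking option (b) Y = M²:
  M = -0.049 -> Y = 0.002 ✓
  M = 0.282 -> Y = 0.08 ✓
  M = 0.116 -> Y = 0.014 ✓
All samples match this transformation.

(b) M²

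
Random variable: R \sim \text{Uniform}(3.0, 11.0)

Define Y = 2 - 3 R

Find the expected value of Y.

For Y = -3R + 2:
E[Y] = -3 * E[R] + 2
E[R] = (3 + 11)/2 = 7
E[Y] = -3 * 7 + 2 = -19

-19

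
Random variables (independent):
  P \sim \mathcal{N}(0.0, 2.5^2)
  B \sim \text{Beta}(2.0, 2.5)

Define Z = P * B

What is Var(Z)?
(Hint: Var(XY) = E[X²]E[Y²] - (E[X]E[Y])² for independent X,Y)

Var(XY) = E[X²]E[Y²] - (E[X]E[Y])²
E[P] = 0, Var(P) = 6.25
E[B] = 0.44444444, Var(B) = 0.044893378
E[P²] = 6.25 + 0² = 6.25
E[B²] = 0.044893378 + 0.44444444² = 0.24242424
Var(Z) = 6.25*0.24242424 - (0*0.44444444)²
= 1.5151515 - 0 = 1.5151515

1.5151515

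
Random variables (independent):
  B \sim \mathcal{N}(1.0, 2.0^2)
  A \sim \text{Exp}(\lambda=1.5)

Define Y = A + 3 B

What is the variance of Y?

For independent RVs: Var(aX + bY) = a²Var(X) + b²Var(Y)
Var(B) = 4
Var(A) = 0.44444444
Var(Y) = 3²*4 + 1²*0.44444444
= 9*4 + 1*0.44444444 = 36.444444

36.444444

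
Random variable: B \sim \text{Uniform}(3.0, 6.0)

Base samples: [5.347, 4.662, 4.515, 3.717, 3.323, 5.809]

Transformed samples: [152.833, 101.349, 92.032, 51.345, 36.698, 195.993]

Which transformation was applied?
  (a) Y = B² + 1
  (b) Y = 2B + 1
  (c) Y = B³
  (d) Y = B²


Checking option (c) Y = B³:
  B = 5.347 -> Y = 152.833 ✓
  B = 4.662 -> Y = 101.349 ✓
  B = 4.515 -> Y = 92.032 ✓
All samples match this transformation.

(c) B³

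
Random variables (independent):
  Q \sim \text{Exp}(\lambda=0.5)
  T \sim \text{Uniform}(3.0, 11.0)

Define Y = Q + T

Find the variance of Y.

For independent RVs: Var(aX + bY) = a²Var(X) + b²Var(Y)
Var(Q) = 4
Var(T) = 5.3333333
Var(Y) = 1²*4 + 1²*5.3333333
= 1*4 + 1*5.3333333 = 9.3333333

9.3333333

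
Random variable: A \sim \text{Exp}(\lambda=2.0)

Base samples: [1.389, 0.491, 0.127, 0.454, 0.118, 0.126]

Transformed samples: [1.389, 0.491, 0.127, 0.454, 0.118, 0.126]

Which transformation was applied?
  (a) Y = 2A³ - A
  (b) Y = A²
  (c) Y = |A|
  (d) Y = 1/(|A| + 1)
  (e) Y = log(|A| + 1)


Checking option (c) Y = |A|:
  A = 1.389 -> Y = 1.389 ✓
  A = 0.491 -> Y = 0.491 ✓
  A = 0.127 -> Y = 0.127 ✓
All samples match this transformation.

(c) |A|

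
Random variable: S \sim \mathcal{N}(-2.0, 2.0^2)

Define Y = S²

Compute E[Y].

Using E[X²] = Var(X) + (E[X])²:
E[S] = -2
Var(S) = 2.0^2 = 4
E[S²] = 4 + (-2)² = 4 + 4 = 8

8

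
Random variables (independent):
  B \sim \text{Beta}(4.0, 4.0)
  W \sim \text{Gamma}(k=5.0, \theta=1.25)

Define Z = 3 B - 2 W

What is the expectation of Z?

E[Z] = 3*E[B] - 2*E[W]
E[B] = 0.5
E[W] = 6.25
E[Z] = 3*0.5 - 2*6.25 = -11

-11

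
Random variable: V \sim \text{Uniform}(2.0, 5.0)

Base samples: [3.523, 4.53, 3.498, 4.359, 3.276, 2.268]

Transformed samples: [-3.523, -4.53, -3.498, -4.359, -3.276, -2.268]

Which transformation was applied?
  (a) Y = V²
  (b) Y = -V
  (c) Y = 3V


Checking option (b) Y = -V:
  V = 3.523 -> Y = -3.523 ✓
  V = 4.53 -> Y = -4.53 ✓
  V = 3.498 -> Y = -3.498 ✓
All samples match this transformation.

(b) -V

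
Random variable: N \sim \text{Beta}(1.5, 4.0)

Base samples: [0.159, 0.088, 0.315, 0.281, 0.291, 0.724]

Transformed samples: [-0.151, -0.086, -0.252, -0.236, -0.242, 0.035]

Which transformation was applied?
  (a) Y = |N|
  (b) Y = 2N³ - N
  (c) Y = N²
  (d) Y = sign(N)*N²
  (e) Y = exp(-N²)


Checking option (b) Y = 2N³ - N:
  N = 0.159 -> Y = -0.151 ✓
  N = 0.088 -> Y = -0.086 ✓
  N = 0.315 -> Y = -0.252 ✓
All samples match this transformation.

(b) 2N³ - N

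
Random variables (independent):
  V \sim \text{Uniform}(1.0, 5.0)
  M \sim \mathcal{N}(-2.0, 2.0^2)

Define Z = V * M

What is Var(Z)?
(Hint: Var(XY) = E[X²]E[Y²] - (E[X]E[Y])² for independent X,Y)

Var(XY) = E[X²]E[Y²] - (E[X]E[Y])²
E[V] = 3, Var(V) = 1.3333333
E[M] = -2, Var(M) = 4
E[V²] = 1.3333333 + 3² = 10.333333
E[M²] = 4 + (-2)² = 8
Var(Z) = 10.333333*8 - (3*(-2))²
= 82.666667 - 36 = 46.666667

46.666667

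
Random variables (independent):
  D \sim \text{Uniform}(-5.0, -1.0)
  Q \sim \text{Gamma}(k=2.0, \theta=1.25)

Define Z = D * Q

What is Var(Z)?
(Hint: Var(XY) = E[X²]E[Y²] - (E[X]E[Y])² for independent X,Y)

Var(XY) = E[X²]E[Y²] - (E[X]E[Y])²
E[D] = -3, Var(D) = 1.3333333
E[Q] = 2.5, Var(Q) = 3.125
E[D²] = 1.3333333 + (-3)² = 10.333333
E[Q²] = 3.125 + 2.5² = 9.375
Var(Z) = 10.333333*9.375 - (-3*2.5)²
= 96.875 - 56.25 = 40.625

40.625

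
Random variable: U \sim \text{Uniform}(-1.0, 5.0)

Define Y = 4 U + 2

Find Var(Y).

For Y = aU + b: Var(Y) = a² * Var(U)
Var(U) = (5 + 1)^2/12 = 3
Var(Y) = 4² * 3 = 16 * 3 = 48

48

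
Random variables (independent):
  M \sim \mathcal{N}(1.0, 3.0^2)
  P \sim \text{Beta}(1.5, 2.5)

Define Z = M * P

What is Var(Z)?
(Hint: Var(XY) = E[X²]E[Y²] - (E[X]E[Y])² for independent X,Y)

Var(XY) = E[X²]E[Y²] - (E[X]E[Y])²
E[M] = 1, Var(M) = 9
E[P] = 0.375, Var(P) = 0.046875
E[M²] = 9 + 1² = 10
E[P²] = 0.046875 + 0.375² = 0.1875
Var(Z) = 10*0.1875 - (1*0.375)²
= 1.875 - 0.140625 = 1.734375

1.734375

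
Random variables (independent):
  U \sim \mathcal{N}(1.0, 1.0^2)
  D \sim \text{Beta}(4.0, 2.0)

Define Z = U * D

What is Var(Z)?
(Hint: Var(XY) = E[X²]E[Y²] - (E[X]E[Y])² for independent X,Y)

Var(XY) = E[X²]E[Y²] - (E[X]E[Y])²
E[U] = 1, Var(U) = 1
E[D] = 0.66666667, Var(D) = 0.031746032
E[U²] = 1 + 1² = 2
E[D²] = 0.031746032 + 0.66666667² = 0.47619048
Var(Z) = 2*0.47619048 - (1*0.66666667)²
= 0.95238095 - 0.44444444 = 0.50793651

0.50793651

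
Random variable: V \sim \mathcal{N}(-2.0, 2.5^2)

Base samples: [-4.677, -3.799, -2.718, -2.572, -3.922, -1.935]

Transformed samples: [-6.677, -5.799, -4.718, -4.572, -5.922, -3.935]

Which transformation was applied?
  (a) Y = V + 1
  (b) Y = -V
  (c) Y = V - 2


Checking option (c) Y = V - 2:
  V = -4.677 -> Y = -6.677 ✓
  V = -3.799 -> Y = -5.799 ✓
  V = -2.718 -> Y = -4.718 ✓
All samples match this transformation.

(c) V - 2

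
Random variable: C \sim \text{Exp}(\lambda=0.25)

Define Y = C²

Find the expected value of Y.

E[C²] = Var(C) + (E[C])² = 16 + 16 = 32

32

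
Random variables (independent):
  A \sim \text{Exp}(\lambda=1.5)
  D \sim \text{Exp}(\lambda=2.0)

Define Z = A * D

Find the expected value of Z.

For independent RVs: E[XY] = E[X]*E[Y]
E[A] = 0.66666667
E[D] = 0.5
E[Z] = 0.66666667 * 0.5 = 0.33333333

0.33333333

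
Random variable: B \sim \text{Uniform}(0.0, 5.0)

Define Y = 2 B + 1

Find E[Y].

For Y = 2B + 1:
E[Y] = 2 * E[B] + 1
E[B] = (0 + 5)/2 = 2.5
E[Y] = 2 * 2.5 + 1 = 6

6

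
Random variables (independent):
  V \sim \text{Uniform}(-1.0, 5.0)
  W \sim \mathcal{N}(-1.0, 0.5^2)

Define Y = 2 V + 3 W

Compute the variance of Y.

For independent RVs: Var(aX + bY) = a²Var(X) + b²Var(Y)
Var(V) = 3
Var(W) = 0.25
Var(Y) = 2²*3 + 3²*0.25
= 4*3 + 9*0.25 = 14.25

14.25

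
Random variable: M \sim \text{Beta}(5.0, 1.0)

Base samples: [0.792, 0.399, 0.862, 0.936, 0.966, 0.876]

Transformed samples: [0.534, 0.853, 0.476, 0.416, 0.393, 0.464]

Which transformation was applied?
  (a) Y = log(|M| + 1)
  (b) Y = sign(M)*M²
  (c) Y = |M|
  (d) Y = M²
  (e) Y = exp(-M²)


Checking option (e) Y = exp(-M²):
  M = 0.792 -> Y = 0.534 ✓
  M = 0.399 -> Y = 0.853 ✓
  M = 0.862 -> Y = 0.476 ✓
All samples match this transformation.

(e) exp(-M²)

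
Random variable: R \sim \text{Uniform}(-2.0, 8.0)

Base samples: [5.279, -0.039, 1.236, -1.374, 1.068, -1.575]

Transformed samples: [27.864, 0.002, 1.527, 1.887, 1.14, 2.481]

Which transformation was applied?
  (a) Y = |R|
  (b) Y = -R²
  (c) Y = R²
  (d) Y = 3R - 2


Checking option (c) Y = R²:
  R = 5.279 -> Y = 27.864 ✓
  R = -0.039 -> Y = 0.002 ✓
  R = 1.236 -> Y = 1.527 ✓
All samples match this transformation.

(c) R²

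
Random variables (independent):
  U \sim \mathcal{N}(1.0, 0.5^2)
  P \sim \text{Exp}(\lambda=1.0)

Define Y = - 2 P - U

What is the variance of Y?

For independent RVs: Var(aX + bY) = a²Var(X) + b²Var(Y)
Var(U) = 0.25
Var(P) = 1
Var(Y) = (-1)²*0.25 + (-2)²*1
= 1*0.25 + 4*1 = 4.25

4.25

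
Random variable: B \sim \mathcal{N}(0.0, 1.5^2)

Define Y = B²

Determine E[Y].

Using E[X²] = Var(X) + (E[X])²:
E[B] = 0
Var(B) = 1.5^2 = 2.25
E[B²] = 2.25 + 0² = 2.25 + 0 = 2.25

2.25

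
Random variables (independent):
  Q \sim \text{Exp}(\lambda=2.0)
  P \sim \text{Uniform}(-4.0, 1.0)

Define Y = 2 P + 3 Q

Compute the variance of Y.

For independent RVs: Var(aX + bY) = a²Var(X) + b²Var(Y)
Var(Q) = 0.25
Var(P) = 2.0833333
Var(Y) = 3²*0.25 + 2²*2.0833333
= 9*0.25 + 4*2.0833333 = 10.583333

10.583333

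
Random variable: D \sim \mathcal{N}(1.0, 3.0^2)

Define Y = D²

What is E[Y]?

E[D²] = Var(D) + (E[D])² = 9 + 1 = 10

10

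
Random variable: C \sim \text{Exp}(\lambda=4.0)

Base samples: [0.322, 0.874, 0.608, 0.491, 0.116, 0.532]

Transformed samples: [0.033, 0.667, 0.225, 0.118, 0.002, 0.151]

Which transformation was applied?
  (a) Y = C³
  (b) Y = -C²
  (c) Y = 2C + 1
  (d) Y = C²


Checking option (a) Y = C³:
  C = 0.322 -> Y = 0.033 ✓
  C = 0.874 -> Y = 0.667 ✓
  C = 0.608 -> Y = 0.225 ✓
All samples match this transformation.

(a) C³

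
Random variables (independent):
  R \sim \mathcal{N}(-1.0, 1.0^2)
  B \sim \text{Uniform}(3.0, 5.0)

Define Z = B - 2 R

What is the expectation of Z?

E[Z] = -2*E[R] + 1*E[B]
E[R] = -1
E[B] = 4
E[Z] = -2*(-1) + 1*4 = 6

6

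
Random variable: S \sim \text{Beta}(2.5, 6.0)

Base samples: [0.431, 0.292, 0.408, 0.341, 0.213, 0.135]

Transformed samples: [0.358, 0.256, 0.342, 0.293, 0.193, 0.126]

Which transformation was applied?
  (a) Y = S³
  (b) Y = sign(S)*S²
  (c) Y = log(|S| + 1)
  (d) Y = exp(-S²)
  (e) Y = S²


Checking option (c) Y = log(|S| + 1):
  S = 0.431 -> Y = 0.358 ✓
  S = 0.292 -> Y = 0.256 ✓
  S = 0.408 -> Y = 0.342 ✓
All samples match this transformation.

(c) log(|S| + 1)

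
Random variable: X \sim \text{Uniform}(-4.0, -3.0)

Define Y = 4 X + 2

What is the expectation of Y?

For Y = 4X + 2:
E[Y] = 4 * E[X] + 2
E[X] = (-4 - 3)/2 = -3.5
E[Y] = 4 * (-3.5) + 2 = -12

-12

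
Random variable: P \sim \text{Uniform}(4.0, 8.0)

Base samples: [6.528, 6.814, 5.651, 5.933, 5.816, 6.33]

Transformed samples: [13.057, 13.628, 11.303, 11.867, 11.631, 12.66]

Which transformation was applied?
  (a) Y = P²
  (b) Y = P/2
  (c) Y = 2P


Checking option (c) Y = 2P:
  P = 6.528 -> Y = 13.057 ✓
  P = 6.814 -> Y = 13.628 ✓
  P = 5.651 -> Y = 11.303 ✓
All samples match this transformation.

(c) 2P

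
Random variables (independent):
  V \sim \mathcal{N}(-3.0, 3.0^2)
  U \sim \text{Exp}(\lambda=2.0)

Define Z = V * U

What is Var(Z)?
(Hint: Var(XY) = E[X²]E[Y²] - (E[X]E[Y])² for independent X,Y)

Var(XY) = E[X²]E[Y²] - (E[X]E[Y])²
E[V] = -3, Var(V) = 9
E[U] = 0.5, Var(U) = 0.25
E[V²] = 9 + (-3)² = 18
E[U²] = 0.25 + 0.5² = 0.5
Var(Z) = 18*0.5 - (-3*0.5)²
= 9 - 2.25 = 6.75

6.75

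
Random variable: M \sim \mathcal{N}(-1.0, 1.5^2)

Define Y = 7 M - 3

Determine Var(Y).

For Y = aM + b: Var(Y) = a² * Var(M)
Var(M) = 1.5^2 = 2.25
Var(Y) = 7² * 2.25 = 49 * 2.25 = 110.25

110.25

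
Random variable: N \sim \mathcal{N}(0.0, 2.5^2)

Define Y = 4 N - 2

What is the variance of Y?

For Y = aN + b: Var(Y) = a² * Var(N)
Var(N) = 2.5^2 = 6.25
Var(Y) = 4² * 6.25 = 16 * 6.25 = 100

100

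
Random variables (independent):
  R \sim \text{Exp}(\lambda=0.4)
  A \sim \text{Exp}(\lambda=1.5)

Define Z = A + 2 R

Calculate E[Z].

E[Z] = 2*E[R] + 1*E[A]
E[R] = 2.5
E[A] = 0.66666667
E[Z] = 2*2.5 + 1*0.66666667 = 5.6666667

5.6666667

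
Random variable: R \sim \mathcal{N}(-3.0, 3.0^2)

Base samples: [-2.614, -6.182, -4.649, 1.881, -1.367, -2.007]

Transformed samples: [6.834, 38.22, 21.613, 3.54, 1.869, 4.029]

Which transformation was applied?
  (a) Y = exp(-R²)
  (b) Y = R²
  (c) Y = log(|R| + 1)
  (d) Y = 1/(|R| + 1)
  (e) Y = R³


Checking option (b) Y = R²:
  R = -2.614 -> Y = 6.834 ✓
  R = -6.182 -> Y = 38.22 ✓
  R = -4.649 -> Y = 21.613 ✓
All samples match this transformation.

(b) R²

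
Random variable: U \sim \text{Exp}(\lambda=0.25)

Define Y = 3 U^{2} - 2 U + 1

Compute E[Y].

E[Y] = 3*E[U²] - 2*E[U] + 1
E[U] = 4
E[U²] = Var(U) + (E[U])² = 16 + 16 = 32
E[Y] = 3*32 - 2*4 + 1 = 89

89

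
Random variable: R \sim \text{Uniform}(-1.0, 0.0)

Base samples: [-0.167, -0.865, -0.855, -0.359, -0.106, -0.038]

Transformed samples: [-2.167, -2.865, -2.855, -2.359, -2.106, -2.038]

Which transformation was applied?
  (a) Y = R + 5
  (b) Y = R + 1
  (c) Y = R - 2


Checking option (c) Y = R - 2:
  R = -0.167 -> Y = -2.167 ✓
  R = -0.865 -> Y = -2.865 ✓
  R = -0.855 -> Y = -2.855 ✓
All samples match this transformation.

(c) R - 2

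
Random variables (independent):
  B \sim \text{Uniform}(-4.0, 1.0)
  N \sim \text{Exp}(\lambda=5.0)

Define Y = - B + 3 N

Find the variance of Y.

For independent RVs: Var(aX + bY) = a²Var(X) + b²Var(Y)
Var(B) = 2.0833333
Var(N) = 0.04
Var(Y) = (-1)²*2.0833333 + 3²*0.04
= 1*2.0833333 + 9*0.04 = 2.4433333

2.4433333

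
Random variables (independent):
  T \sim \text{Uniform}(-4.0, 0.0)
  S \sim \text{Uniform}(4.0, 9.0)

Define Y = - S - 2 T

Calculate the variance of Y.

For independent RVs: Var(aX + bY) = a²Var(X) + b²Var(Y)
Var(T) = 1.3333333
Var(S) = 2.0833333
Var(Y) = (-2)²*1.3333333 + (-1)²*2.0833333
= 4*1.3333333 + 1*2.0833333 = 7.4166667

7.4166667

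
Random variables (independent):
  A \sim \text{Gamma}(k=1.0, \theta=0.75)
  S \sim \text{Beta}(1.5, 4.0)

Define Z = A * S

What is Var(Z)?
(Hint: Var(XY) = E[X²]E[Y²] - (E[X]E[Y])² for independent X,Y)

Var(XY) = E[X²]E[Y²] - (E[X]E[Y])²
E[A] = 0.75, Var(A) = 0.5625
E[S] = 0.27272727, Var(S) = 0.03051494
E[A²] = 0.5625 + 0.75² = 1.125
E[S²] = 0.03051494 + 0.27272727² = 0.1048951
Var(Z) = 1.125*0.1048951 - (0.75*0.27272727)²
= 0.11800699 - 0.041838843 = 0.07616815

0.07616815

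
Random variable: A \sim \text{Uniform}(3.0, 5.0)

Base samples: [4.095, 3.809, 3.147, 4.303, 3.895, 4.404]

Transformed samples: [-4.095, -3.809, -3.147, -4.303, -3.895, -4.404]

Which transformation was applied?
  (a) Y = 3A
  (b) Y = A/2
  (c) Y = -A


Checking option (c) Y = -A:
  A = 4.095 -> Y = -4.095 ✓
  A = 3.809 -> Y = -3.809 ✓
  A = 3.147 -> Y = -3.147 ✓
All samples match this transformation.

(c) -A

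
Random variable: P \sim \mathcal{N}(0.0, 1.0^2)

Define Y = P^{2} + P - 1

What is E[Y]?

E[Y] = 1*E[P²] + 1*E[P] - 1
E[P] = 0
E[P²] = Var(P) + (E[P])² = 1 + 0 = 1
E[Y] = 1*1 + 1*0 - 1 = 0

0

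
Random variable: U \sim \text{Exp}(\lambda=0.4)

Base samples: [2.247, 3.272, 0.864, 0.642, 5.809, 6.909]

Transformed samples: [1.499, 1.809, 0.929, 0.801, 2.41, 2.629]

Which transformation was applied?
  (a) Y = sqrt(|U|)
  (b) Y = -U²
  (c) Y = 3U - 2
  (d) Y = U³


Checking option (a) Y = sqrt(|U|):
  U = 2.247 -> Y = 1.499 ✓
  U = 3.272 -> Y = 1.809 ✓
  U = 0.864 -> Y = 0.929 ✓
All samples match this transformation.

(a) sqrt(|U|)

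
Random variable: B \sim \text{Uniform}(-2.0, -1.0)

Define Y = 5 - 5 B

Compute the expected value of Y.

For Y = -5B + 5:
E[Y] = -5 * E[B] + 5
E[B] = (-2 - 1)/2 = -1.5
E[Y] = -5 * (-1.5) + 5 = 12.5

12.5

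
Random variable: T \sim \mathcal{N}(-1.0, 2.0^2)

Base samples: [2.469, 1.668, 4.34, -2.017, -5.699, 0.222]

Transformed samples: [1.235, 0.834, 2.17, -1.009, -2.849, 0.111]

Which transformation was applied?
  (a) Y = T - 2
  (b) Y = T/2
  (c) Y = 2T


Checking option (b) Y = T/2:
  T = 2.469 -> Y = 1.235 ✓
  T = 1.668 -> Y = 0.834 ✓
  T = 4.34 -> Y = 2.17 ✓
All samples match this transformation.

(b) T/2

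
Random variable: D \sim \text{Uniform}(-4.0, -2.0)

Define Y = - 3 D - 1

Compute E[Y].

For Y = -3D - 1:
E[Y] = -3 * E[D] - 1
E[D] = (-4 - 2)/2 = -3
E[Y] = -3 * (-3) - 1 = 8

8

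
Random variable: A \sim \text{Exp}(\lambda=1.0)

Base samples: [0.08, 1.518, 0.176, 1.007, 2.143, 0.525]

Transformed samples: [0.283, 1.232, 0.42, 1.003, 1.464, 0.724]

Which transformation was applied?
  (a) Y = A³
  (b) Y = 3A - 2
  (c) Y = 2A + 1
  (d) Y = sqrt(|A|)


Checking option (d) Y = sqrt(|A|):
  A = 0.08 -> Y = 0.283 ✓
  A = 1.518 -> Y = 1.232 ✓
  A = 0.176 -> Y = 0.42 ✓
All samples match this transformation.

(d) sqrt(|A|)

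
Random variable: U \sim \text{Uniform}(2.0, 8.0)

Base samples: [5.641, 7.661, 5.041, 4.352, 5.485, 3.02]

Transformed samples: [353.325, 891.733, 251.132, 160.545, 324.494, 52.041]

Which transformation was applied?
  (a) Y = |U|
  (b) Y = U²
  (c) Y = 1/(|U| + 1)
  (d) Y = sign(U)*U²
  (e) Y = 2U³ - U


Checking option (e) Y = 2U³ - U:
  U = 5.641 -> Y = 353.325 ✓
  U = 7.661 -> Y = 891.733 ✓
  U = 5.041 -> Y = 251.132 ✓
All samples match this transformation.

(e) 2U³ - U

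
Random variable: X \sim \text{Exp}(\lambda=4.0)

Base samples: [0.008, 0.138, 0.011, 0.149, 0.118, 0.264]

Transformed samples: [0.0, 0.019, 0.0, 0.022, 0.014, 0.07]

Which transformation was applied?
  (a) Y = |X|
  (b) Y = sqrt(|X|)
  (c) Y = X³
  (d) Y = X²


Checking option (d) Y = X²:
  X = 0.008 -> Y = 0.0 ✓
  X = 0.138 -> Y = 0.019 ✓
  X = 0.011 -> Y = 0.0 ✓
All samples match this transformation.

(d) X²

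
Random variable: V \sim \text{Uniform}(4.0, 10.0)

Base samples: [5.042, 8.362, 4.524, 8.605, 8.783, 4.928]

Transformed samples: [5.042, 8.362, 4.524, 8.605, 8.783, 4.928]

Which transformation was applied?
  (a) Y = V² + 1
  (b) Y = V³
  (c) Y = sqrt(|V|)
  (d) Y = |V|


Checking option (d) Y = |V|:
  V = 5.042 -> Y = 5.042 ✓
  V = 8.362 -> Y = 8.362 ✓
  V = 4.524 -> Y = 4.524 ✓
All samples match this transformation.

(d) |V|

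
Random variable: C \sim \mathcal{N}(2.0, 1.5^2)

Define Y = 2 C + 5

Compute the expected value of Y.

For Y = 2C + 5:
E[Y] = 2 * E[C] + 5
E[C] = 2.0 = 2
E[Y] = 2 * 2 + 5 = 9

9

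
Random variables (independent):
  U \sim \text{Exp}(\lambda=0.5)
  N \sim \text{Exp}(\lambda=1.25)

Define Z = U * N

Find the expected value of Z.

For independent RVs: E[XY] = E[X]*E[Y]
E[U] = 2
E[N] = 0.8
E[Z] = 2 * 0.8 = 1.6

1.6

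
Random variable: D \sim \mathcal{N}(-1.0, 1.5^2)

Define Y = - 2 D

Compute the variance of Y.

For Y = aD + b: Var(Y) = a² * Var(D)
Var(D) = 1.5^2 = 2.25
Var(Y) = (-2)² * 2.25 = 4 * 2.25 = 9

9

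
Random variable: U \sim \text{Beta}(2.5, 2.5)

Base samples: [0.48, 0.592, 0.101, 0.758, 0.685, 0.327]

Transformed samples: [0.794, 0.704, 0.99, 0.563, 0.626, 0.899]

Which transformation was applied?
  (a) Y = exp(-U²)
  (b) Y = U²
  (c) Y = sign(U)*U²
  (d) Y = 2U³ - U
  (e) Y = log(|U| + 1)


Checking option (a) Y = exp(-U²):
  U = 0.48 -> Y = 0.794 ✓
  U = 0.592 -> Y = 0.704 ✓
  U = 0.101 -> Y = 0.99 ✓
All samples match this transformation.

(a) exp(-U²)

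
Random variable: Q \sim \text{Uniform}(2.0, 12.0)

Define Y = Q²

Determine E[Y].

E[Q²] = Var(Q) + (E[Q])² = 8.3333333 + 49 = 57.333333

57.333333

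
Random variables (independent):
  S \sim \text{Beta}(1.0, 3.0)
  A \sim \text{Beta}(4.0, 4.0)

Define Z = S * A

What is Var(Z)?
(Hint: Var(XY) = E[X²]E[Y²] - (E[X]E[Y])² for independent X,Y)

Var(XY) = E[X²]E[Y²] - (E[X]E[Y])²
E[S] = 0.25, Var(S) = 0.0375
E[A] = 0.5, Var(A) = 0.027777778
E[S²] = 0.0375 + 0.25² = 0.1
E[A²] = 0.027777778 + 0.5² = 0.27777778
Var(Z) = 0.1*0.27777778 - (0.25*0.5)²
= 0.027777778 - 0.015625 = 0.012152778

0.012152778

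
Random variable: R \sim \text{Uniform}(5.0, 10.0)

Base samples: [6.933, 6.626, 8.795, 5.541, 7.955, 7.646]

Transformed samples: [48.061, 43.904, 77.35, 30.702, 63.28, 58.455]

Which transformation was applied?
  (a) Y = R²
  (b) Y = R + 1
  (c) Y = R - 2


Checking option (a) Y = R²:
  R = 6.933 -> Y = 48.061 ✓
  R = 6.626 -> Y = 43.904 ✓
  R = 8.795 -> Y = 77.35 ✓
All samples match this transformation.

(a) R²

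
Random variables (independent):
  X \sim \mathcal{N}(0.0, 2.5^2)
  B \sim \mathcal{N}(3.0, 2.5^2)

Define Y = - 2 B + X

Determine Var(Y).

For independent RVs: Var(aX + bY) = a²Var(X) + b²Var(Y)
Var(X) = 6.25
Var(B) = 6.25
Var(Y) = 1²*6.25 + (-2)²*6.25
= 1*6.25 + 4*6.25 = 31.25

31.25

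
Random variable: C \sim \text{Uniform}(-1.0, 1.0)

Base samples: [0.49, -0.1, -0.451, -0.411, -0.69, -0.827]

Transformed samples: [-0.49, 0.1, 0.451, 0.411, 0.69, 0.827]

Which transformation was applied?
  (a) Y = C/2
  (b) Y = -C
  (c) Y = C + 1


Checking option (b) Y = -C:
  C = 0.49 -> Y = -0.49 ✓
  C = -0.1 -> Y = 0.1 ✓
  C = -0.451 -> Y = 0.451 ✓
All samples match this transformation.

(b) -C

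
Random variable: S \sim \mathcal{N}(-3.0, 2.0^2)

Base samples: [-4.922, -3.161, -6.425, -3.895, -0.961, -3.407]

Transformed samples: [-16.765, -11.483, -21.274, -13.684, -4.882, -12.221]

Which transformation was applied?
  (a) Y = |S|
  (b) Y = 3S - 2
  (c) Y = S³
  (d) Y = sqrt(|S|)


Checking option (b) Y = 3S - 2:
  S = -4.922 -> Y = -16.765 ✓
  S = -3.161 -> Y = -11.483 ✓
  S = -6.425 -> Y = -21.274 ✓
All samples match this transformation.

(b) 3S - 2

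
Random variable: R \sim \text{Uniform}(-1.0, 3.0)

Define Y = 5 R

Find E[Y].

For Y = 5R:
E[Y] = 5 * E[R]
E[R] = (-1 + 3)/2 = 1
E[Y] = 5 * 1 = 5

5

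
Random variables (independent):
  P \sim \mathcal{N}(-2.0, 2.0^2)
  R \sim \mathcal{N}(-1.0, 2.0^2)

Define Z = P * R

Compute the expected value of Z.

For independent RVs: E[XY] = E[X]*E[Y]
E[P] = -2
E[R] = -1
E[Z] = -2 * (-1) = 2

2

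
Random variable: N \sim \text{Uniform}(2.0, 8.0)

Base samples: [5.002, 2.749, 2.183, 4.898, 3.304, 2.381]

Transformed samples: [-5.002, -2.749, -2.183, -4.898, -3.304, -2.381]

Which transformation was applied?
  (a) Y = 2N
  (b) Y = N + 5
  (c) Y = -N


Checking option (c) Y = -N:
  N = 5.002 -> Y = -5.002 ✓
  N = 2.749 -> Y = -2.749 ✓
  N = 2.183 -> Y = -2.183 ✓
All samples match this transformation.

(c) -N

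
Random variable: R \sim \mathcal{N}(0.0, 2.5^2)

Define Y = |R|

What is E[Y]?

For X ~ N(0, 2.5²), E[|X|] = sigma * sqrt(2/pi)
= 2.5 * sqrt(2/pi) = 1.9947114

1.9947114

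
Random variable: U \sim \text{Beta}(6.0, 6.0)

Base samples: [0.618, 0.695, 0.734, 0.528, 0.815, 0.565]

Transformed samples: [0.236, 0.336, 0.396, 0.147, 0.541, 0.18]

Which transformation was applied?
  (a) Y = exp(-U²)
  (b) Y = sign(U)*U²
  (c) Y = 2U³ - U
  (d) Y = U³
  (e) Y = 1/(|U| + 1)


Checking option (d) Y = U³:
  U = 0.618 -> Y = 0.236 ✓
  U = 0.695 -> Y = 0.336 ✓
  U = 0.734 -> Y = 0.396 ✓
All samples match this transformation.

(d) U³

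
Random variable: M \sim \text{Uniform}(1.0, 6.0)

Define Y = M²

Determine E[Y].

Using E[X²] = Var(X) + (E[X])²:
E[M] = 3.5
Var(M) = (6 - 1)^2/12 = 2.0833333
E[M²] = 2.0833333 + 3.5² = 2.0833333 + 12.25 = 14.333333

14.333333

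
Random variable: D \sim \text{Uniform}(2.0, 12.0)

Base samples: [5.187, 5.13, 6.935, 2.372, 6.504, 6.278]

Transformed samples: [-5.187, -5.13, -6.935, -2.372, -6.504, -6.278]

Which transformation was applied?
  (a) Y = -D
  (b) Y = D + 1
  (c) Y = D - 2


Checking option (a) Y = -D:
  D = 5.187 -> Y = -5.187 ✓
  D = 5.13 -> Y = -5.13 ✓
  D = 6.935 -> Y = -6.935 ✓
All samples match this transformation.

(a) -D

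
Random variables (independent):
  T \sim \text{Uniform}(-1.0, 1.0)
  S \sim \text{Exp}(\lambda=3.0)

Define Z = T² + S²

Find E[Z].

E[Z] = E[T²] + E[S²]
E[T²] = Var(T) + E[T]² = 0.33333333 + 0 = 0.33333333
E[S²] = Var(S) + E[S]² = 0.11111111 + 0.11111111 = 0.22222222
E[Z] = 0.33333333 + 0.22222222 = 0.55555556

0.55555556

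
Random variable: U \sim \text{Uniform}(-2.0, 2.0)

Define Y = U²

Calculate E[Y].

Using E[X²] = Var(X) + (E[X])²:
E[U] = 0
Var(U) = (2 + 2)^2/12 = 1.3333333
E[U²] = 1.3333333 + 0² = 1.3333333 + 0 = 1.3333333

1.3333333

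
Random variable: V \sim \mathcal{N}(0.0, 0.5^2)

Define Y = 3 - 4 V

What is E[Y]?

For Y = -4V + 3:
E[Y] = -4 * E[V] + 3
E[V] = 0.0 = 0
E[Y] = -4 * 0 + 3 = 3

3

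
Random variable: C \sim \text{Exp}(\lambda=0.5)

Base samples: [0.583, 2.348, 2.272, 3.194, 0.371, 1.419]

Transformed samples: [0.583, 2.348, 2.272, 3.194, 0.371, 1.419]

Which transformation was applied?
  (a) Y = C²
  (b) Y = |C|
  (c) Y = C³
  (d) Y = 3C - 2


Checking option (b) Y = |C|:
  C = 0.583 -> Y = 0.583 ✓
  C = 2.348 -> Y = 2.348 ✓
  C = 2.272 -> Y = 2.272 ✓
All samples match this transformation.

(b) |C|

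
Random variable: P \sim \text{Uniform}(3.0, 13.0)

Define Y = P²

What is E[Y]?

E[P²] = Var(P) + (E[P])² = 8.3333333 + 64 = 72.333333

72.333333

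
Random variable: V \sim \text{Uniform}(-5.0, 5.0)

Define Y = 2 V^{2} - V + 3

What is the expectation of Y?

E[Y] = 2*E[V²] - 1*E[V] + 3
E[V] = 0
E[V²] = Var(V) + (E[V])² = 8.3333333 + 0 = 8.3333333
E[Y] = 2*8.3333333 - 1*0 + 3 = 19.666667

19.666667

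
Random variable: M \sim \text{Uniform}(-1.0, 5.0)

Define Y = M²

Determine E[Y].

E[M²] = Var(M) + (E[M])² = 3 + 4 = 7

7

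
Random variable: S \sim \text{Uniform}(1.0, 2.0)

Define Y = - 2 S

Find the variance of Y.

For Y = aS + b: Var(Y) = a² * Var(S)
Var(S) = (2 - 1)^2/12 = 0.083333333
Var(Y) = (-2)² * 0.083333333 = 4 * 0.083333333 = 0.33333333

0.33333333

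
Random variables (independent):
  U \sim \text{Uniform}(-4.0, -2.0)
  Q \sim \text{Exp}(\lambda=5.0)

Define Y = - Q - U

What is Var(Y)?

For independent RVs: Var(aX + bY) = a²Var(X) + b²Var(Y)
Var(U) = 0.33333333
Var(Q) = 0.04
Var(Y) = (-1)²*0.33333333 + (-1)²*0.04
= 1*0.33333333 + 1*0.04 = 0.37333333

0.37333333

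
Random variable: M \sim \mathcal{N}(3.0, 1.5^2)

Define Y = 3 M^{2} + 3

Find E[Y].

E[Y] = 3*E[M²] + 3
E[M] = 3
E[M²] = Var(M) + (E[M])² = 2.25 + 9 = 11.25
E[Y] = 3*11.25 + 3 = 36.75

36.75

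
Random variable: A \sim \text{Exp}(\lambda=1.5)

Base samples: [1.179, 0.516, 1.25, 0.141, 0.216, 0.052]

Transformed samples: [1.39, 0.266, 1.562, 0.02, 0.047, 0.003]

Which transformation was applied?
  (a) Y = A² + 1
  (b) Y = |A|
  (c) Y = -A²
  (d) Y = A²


Checking option (d) Y = A²:
  A = 1.179 -> Y = 1.39 ✓
  A = 0.516 -> Y = 0.266 ✓
  A = 1.25 -> Y = 1.562 ✓
All samples match this transformation.

(d) A²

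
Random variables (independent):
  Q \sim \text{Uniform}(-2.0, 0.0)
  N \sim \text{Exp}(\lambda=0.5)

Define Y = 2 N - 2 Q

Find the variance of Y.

For independent RVs: Var(aX + bY) = a²Var(X) + b²Var(Y)
Var(Q) = 0.33333333
Var(N) = 4
Var(Y) = (-2)²*0.33333333 + 2²*4
= 4*0.33333333 + 4*4 = 17.333333

17.333333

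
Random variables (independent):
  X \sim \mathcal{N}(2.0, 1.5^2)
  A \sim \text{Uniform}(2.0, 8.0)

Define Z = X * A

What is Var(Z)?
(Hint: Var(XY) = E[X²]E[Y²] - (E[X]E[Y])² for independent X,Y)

Var(XY) = E[X²]E[Y²] - (E[X]E[Y])²
E[X] = 2, Var(X) = 2.25
E[A] = 5, Var(A) = 3
E[X²] = 2.25 + 2² = 6.25
E[A²] = 3 + 5² = 28
Var(Z) = 6.25*28 - (2*5)²
= 175 - 100 = 75

75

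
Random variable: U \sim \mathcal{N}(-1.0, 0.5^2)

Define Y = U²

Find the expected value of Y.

Using E[X²] = Var(X) + (E[X])²:
E[U] = -1
Var(U) = 0.5^2 = 0.25
E[U²] = 0.25 + (-1)² = 0.25 + 1 = 1.25

1.25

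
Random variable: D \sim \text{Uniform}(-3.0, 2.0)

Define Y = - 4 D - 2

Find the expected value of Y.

For Y = -4D - 2:
E[Y] = -4 * E[D] - 2
E[D] = (-3 + 2)/2 = -0.5
E[Y] = -4 * (-0.5) - 2 = 0

0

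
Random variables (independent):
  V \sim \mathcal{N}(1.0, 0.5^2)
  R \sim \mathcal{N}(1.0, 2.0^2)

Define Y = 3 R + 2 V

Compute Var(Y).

For independent RVs: Var(aX + bY) = a²Var(X) + b²Var(Y)
Var(V) = 0.25
Var(R) = 4
Var(Y) = 2²*0.25 + 3²*4
= 4*0.25 + 9*4 = 37

37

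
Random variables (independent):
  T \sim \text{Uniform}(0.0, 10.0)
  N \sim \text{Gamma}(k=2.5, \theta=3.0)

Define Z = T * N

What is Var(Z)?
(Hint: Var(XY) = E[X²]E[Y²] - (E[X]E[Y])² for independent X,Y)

Var(XY) = E[X²]E[Y²] - (E[X]E[Y])²
E[T] = 5, Var(T) = 8.3333333
E[N] = 7.5, Var(N) = 22.5
E[T²] = 8.3333333 + 5² = 33.333333
E[N²] = 22.5 + 7.5² = 78.75
Var(Z) = 33.333333*78.75 - (5*7.5)²
= 2625 - 1406.25 = 1218.75

1218.75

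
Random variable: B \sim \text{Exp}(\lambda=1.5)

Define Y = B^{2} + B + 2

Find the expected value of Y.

E[Y] = 1*E[B²] + 1*E[B] + 2
E[B] = 0.66666667
E[B²] = Var(B) + (E[B])² = 0.44444444 + 0.44444444 = 0.88888889
E[Y] = 1*0.88888889 + 1*0.66666667 + 2 = 3.5555556

3.5555556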